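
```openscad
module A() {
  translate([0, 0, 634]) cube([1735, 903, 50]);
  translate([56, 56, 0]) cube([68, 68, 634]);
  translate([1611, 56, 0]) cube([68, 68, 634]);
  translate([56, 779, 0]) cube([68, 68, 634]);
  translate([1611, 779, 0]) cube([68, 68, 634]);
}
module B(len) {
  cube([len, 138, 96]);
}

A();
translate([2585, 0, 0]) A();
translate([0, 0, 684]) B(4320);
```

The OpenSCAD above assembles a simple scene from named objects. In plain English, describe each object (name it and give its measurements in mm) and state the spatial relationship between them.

A is a table with a 1735×903 mm rectangular top, 50 mm thick, top surface at z = 684 mm, supported by four 68×68 mm square legs, each inset 56 mm from the nearest pair of top edges, running from the floor.

B is a rectangular beam 4320 mm long (x), 138 mm deep (y), 96 mm thick (z).

The beam spans the tops of two tables placed 850 mm apart, resting at z = 684 mm.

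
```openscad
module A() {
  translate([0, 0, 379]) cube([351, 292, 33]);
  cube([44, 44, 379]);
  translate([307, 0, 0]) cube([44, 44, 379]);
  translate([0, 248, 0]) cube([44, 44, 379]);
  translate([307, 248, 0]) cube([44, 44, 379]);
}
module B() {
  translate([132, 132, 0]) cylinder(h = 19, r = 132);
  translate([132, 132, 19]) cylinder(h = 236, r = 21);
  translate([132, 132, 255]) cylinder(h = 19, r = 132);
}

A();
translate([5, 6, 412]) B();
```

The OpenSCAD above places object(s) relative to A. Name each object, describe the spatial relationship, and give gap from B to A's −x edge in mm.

The spool's min-x is at 5; the stool's min-x is 0; gap = 5 mm.

A is a stool. B is a spool. The spool is on top of the stool. The gap from the spool to the stool's −x edge is 5 mm.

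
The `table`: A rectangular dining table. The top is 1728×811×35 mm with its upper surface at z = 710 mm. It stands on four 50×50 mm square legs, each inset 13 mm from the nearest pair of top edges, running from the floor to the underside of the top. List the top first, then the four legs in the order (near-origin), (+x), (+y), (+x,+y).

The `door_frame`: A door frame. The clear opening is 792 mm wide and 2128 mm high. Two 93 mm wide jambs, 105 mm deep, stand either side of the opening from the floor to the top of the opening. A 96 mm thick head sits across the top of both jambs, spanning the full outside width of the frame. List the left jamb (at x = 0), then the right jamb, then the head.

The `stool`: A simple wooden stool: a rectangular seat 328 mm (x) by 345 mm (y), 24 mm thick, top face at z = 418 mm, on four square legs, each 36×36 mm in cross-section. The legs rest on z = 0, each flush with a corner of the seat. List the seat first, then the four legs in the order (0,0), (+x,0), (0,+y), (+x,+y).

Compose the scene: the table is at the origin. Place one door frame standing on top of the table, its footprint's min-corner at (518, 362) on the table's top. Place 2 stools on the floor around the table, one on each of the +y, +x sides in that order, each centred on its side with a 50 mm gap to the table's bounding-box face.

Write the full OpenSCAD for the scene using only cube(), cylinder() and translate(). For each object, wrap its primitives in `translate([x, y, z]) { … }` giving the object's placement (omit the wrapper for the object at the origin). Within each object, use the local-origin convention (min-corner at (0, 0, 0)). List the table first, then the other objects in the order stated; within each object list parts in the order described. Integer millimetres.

translate([0, 0, 675]) cube([1728, 811, 35]);
translate([13, 13, 0]) cube([50, 50, 675]);
translate([1665, 13, 0]) cube([50, 50, 675]);
translate([13, 748, 0]) cube([50, 50, 675]);
translate([1665, 748, 0]) cube([50, 50, 675]);
translate([518, 362, 710]) {
  cube([93, 105, 2128]);
  translate([885, 0, 0]) cube([93, 105, 2128]);
  translate([0, 0, 2128]) cube([978, 105, 96]);
}
translate([700, 861, 0]) {
  translate([0, 0, 394]) cube([328, 345, 24]);
  cube([36, 36, 394]);
  translate([292, 0, 0]) cube([36, 36, 394]);
  translate([0, 309, 0]) cube([36, 36, 394]);
  translate([292, 309, 0]) cube([36, 36, 394]);
}
translate([1778, 233, 0]) {
  translate([0, 0, 394]) cube([328, 345, 24]);
  cube([36, 36, 394]);
  translate([292, 0, 0]) cube([36, 36, 394]);
  translate([0, 309, 0]) cube([36, 36, 394]);
  translate([292, 309, 0]) cube([36, 36, 394]);
}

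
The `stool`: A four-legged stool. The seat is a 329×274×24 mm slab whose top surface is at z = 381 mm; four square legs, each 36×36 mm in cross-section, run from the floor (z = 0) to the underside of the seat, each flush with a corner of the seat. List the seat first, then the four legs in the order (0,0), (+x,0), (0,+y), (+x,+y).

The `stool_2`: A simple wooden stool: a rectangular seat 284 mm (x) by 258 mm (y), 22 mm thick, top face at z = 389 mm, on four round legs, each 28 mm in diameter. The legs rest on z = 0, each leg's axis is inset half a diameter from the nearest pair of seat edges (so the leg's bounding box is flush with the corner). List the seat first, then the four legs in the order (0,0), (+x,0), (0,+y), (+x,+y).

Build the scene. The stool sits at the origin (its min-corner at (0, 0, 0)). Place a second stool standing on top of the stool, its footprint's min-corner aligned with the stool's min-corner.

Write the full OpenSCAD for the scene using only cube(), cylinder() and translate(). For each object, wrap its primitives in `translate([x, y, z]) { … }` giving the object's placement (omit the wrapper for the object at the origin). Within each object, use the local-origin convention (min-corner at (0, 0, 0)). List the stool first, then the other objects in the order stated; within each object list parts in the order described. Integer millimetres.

translate([0, 0, 357]) cube([329, 274, 24]);
cube([36, 36, 357]);
translate([293, 0, 0]) cube([36, 36, 357]);
translate([0, 238, 0]) cube([36, 36, 357]);
translate([293, 238, 0]) cube([36, 36, 357]);
translate([0, 0, 381]) {
  translate([0, 0, 367]) cube([284, 258, 22]);
  translate([14, 14, 0]) cylinder(h = 367, r = 14);
  translate([270, 14, 0]) cylinder(h = 367, r = 14);
  translate([14, 244, 0]) cylinder(h = 367, r = 14);
  translate([270, 244, 0]) cylinder(h = 367, r = 14);
}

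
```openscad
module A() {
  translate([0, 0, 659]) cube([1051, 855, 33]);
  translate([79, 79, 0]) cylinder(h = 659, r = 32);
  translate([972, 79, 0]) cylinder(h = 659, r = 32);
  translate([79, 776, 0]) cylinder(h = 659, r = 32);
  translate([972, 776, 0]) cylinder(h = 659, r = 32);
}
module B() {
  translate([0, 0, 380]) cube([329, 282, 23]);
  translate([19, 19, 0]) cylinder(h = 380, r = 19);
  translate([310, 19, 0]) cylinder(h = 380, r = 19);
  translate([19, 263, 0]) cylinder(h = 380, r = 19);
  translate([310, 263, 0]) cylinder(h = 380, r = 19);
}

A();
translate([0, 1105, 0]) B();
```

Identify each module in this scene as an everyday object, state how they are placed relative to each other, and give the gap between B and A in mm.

The stool's nearest face is 250 mm from the table's +y face.

A is a table. B is a stool. The stool is on the floor beside the table on its +y side. The gap between the stool and the table is 250 mm.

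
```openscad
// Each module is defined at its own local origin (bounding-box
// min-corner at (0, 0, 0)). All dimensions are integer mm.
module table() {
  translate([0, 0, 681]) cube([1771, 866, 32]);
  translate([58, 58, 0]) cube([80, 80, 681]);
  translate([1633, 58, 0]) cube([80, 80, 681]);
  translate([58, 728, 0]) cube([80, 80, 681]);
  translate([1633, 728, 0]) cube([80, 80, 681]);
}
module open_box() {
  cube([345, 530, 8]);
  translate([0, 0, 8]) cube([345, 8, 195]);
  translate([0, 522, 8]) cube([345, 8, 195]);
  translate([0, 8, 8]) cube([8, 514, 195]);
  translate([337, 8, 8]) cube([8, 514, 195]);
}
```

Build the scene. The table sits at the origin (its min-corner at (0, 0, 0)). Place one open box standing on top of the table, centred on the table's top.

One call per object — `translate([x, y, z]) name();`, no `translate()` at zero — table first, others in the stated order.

table();
translate([713, 168, 713]) open_box();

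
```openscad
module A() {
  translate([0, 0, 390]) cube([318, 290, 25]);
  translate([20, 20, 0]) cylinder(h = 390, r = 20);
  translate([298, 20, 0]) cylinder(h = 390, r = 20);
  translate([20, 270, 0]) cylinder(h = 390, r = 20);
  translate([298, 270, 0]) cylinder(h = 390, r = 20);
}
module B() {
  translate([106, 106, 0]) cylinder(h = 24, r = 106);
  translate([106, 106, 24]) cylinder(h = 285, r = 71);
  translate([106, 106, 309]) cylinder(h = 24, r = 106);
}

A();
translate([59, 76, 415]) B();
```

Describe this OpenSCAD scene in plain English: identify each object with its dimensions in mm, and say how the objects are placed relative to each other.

A is a four-legged stool. The seat is 318×290 mm, 25 mm thick, top at z = 415 mm. It stands on four round legs, each 40 mm in diameter, from z = 0 to the seat underside, each leg's axis is inset half a diameter from the nearest pair of seat edges (so the leg's bounding box is flush with the corner).

B is a spool: two coaxial disc flanges of radius 106 mm and thickness 24 mm, joined by a core cylinder of radius 71 mm and height 285 mm. The lower flange rests on z = 0 and the three cylinders share a vertical axis.

The spool is on top of the stool.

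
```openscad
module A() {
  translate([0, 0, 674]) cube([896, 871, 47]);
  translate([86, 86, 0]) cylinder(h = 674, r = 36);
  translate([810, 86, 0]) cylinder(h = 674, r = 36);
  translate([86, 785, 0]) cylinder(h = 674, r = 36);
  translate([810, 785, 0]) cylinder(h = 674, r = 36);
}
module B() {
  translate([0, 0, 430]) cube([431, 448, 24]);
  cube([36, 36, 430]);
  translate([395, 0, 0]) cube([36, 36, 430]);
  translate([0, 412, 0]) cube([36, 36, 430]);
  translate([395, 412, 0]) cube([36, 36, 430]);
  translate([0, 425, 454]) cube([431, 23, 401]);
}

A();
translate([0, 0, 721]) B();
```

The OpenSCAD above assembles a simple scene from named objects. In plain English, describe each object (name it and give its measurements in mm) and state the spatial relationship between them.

A is a table: top 896 mm (x) × 871 mm (y), 47 mm thick, upper face at z = 721 mm, on four round legs of 72 mm diameter, each leg's bounding box inset 50 mm from the nearest pair of top edges, running from z = 0 to the bottom of the top.

B is a chair. The seat is a 431×448×24 mm slab with its top at z = 454 mm, on four 36×36 mm corner legs (flush with the seat edges, standing on z = 0). A flat backrest 23 mm thick, 401 mm tall, spans the full seat width and rises from the seat top along its +y edge, rear face flush with the rear of the seat.

The chair is on top of the table.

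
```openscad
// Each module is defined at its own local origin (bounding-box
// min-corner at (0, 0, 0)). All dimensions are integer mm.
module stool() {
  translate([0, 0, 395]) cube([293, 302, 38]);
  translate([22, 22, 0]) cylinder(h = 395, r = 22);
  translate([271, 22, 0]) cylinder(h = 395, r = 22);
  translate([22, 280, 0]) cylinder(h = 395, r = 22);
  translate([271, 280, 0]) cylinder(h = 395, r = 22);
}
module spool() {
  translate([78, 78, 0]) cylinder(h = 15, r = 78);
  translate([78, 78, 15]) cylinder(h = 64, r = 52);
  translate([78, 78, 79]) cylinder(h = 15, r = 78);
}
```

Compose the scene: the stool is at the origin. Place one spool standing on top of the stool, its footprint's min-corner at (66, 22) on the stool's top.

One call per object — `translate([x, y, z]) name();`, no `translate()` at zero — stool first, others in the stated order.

stool();
translate([66, 22, 433]) spool();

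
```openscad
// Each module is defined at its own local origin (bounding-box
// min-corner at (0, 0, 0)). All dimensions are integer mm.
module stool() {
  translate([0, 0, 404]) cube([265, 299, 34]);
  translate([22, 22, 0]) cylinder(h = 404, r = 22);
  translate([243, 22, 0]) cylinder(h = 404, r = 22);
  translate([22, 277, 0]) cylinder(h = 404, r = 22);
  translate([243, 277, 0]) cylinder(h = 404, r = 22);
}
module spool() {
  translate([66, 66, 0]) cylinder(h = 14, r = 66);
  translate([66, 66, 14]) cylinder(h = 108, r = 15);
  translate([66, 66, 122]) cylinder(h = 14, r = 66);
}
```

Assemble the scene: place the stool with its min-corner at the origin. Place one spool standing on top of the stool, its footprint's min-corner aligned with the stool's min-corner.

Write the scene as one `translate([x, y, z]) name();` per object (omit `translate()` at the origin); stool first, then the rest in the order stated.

stool();
translate([0, 0, 438]) spool();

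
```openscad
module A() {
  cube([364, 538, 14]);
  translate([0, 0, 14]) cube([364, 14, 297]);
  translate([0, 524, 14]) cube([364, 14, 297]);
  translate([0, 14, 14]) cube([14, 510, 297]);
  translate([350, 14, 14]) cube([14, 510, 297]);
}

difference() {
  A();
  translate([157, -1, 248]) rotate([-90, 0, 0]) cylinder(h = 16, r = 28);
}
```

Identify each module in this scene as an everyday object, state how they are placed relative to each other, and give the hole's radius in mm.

A is an open box. The open box has a circular hole through its front wall. The hole's radius is 28 mm.

The subtracted cylinder has r = 28 mm.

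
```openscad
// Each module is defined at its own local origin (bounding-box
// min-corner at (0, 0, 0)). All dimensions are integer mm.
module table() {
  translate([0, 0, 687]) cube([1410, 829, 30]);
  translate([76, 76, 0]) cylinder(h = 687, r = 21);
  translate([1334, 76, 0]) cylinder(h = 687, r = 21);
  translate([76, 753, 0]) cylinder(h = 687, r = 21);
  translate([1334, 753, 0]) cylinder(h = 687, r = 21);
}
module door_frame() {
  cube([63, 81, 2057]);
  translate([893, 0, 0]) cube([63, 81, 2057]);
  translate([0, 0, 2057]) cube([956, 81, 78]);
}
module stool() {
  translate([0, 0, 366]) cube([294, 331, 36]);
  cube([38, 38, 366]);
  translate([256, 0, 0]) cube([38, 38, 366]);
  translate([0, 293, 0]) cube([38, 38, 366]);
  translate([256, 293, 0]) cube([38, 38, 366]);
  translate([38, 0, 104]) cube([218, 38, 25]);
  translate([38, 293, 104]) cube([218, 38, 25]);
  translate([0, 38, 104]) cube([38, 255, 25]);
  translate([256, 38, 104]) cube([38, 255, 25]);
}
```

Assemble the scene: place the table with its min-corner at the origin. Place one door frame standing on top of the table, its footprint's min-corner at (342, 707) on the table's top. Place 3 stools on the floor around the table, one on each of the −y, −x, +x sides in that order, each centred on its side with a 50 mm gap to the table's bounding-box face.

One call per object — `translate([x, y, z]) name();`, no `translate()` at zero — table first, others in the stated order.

table();
translate([342, 707, 717]) door_frame();
translate([558, -381, 0]) stool();
translate([-344, 249, 0]) stool();
translate([1460, 249, 0]) stool();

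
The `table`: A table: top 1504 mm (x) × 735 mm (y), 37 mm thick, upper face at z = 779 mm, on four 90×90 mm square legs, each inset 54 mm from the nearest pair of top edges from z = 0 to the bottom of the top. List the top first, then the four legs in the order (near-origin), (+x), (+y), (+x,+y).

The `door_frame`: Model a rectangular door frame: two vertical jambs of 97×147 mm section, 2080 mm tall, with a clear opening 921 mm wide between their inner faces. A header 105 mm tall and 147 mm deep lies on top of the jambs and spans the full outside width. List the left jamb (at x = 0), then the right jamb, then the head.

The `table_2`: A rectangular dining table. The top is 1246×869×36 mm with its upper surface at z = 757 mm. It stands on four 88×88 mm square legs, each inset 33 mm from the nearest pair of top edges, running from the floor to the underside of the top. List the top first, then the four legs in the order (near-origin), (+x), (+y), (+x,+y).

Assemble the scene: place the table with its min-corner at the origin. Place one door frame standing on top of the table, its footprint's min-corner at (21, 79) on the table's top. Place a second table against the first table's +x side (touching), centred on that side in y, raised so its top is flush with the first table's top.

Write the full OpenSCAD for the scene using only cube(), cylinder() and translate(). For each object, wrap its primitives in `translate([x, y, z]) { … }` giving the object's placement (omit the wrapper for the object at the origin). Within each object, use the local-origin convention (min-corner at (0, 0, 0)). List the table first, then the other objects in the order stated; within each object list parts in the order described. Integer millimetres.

translate([0, 0, 742]) cube([1504, 735, 37]);
translate([54, 54, 0]) cube([90, 90, 742]);
translate([1360, 54, 0]) cube([90, 90, 742]);
translate([54, 591, 0]) cube([90, 90, 742]);
translate([1360, 591, 0]) cube([90, 90, 742]);
translate([21, 79, 779]) {
  cube([97, 147, 2080]);
  translate([1018, 0, 0]) cube([97, 147, 2080]);
  translate([0, 0, 2080]) cube([1115, 147, 105]);
}
translate([1504, -67, 22]) {
  translate([0, 0, 721]) cube([1246, 869, 36]);
  translate([33, 33, 0]) cube([88, 88, 721]);
  translate([1125, 33, 0]) cube([88, 88, 721]);
  translate([33, 748, 0]) cube([88, 88, 721]);
  translate([1125, 748, 0]) cube([88, 88, 721]);
}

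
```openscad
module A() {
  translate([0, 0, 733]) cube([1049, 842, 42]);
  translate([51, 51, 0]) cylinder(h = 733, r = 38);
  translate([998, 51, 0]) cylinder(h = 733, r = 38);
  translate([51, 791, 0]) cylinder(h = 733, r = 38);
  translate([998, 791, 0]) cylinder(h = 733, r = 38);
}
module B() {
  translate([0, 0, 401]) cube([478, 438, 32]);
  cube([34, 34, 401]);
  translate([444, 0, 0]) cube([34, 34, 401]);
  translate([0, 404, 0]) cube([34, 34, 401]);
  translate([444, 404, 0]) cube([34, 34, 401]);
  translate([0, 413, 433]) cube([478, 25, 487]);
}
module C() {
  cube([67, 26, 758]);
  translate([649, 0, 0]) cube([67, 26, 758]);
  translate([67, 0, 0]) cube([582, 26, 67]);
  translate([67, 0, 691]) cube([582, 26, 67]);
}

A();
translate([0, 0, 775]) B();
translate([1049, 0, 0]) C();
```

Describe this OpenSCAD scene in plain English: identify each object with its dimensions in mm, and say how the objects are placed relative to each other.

A is a rectangular dining table. The top is 1049×842×42 mm with its upper surface at z = 775 mm. It stands on four round legs of 76 mm diameter, each leg's bounding box inset 13 mm from the nearest pair of top edges, running from the floor to the underside of the top.

B is a chair: 478×438 mm seat, 32 mm thick, top at z = 433 mm, on four 34 mm square corner legs flush with the seat edges. A 25 mm thick backrest slab spans the full seat width, extending 487 mm above the seat top, its back face flush with the seat's +y edge.

C is a rectangular picture frame lying in the x–z plane (depth along y). The opening is 582 mm wide (x) by 624 mm tall (z), surrounded by a border 67 mm wide on all four sides. The frame is 26 mm deep and is made of two full-height vertical stiles with two horizontal rails fitted between them.

The chair is on top of the table. The picture frame is against the table's +x side, with their −y faces flush.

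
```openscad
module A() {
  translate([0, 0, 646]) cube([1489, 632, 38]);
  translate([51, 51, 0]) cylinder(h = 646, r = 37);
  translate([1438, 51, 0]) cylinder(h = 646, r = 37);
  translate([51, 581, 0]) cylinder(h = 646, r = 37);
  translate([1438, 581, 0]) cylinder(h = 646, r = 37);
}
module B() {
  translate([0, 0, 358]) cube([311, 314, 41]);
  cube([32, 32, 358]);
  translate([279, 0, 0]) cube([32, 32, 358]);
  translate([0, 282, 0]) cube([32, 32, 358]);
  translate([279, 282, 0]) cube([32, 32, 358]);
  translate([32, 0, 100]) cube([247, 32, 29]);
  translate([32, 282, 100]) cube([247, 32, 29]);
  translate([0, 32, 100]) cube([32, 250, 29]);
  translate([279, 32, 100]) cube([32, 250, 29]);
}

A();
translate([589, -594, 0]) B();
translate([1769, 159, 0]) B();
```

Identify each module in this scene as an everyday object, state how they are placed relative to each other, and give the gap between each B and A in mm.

Each stool's nearest face is 280 mm from the table's bounding box.

A is a table. B is a stool. Two stools sit around the table at the −y, +x sides. The gap between each stool and the table is 280 mm.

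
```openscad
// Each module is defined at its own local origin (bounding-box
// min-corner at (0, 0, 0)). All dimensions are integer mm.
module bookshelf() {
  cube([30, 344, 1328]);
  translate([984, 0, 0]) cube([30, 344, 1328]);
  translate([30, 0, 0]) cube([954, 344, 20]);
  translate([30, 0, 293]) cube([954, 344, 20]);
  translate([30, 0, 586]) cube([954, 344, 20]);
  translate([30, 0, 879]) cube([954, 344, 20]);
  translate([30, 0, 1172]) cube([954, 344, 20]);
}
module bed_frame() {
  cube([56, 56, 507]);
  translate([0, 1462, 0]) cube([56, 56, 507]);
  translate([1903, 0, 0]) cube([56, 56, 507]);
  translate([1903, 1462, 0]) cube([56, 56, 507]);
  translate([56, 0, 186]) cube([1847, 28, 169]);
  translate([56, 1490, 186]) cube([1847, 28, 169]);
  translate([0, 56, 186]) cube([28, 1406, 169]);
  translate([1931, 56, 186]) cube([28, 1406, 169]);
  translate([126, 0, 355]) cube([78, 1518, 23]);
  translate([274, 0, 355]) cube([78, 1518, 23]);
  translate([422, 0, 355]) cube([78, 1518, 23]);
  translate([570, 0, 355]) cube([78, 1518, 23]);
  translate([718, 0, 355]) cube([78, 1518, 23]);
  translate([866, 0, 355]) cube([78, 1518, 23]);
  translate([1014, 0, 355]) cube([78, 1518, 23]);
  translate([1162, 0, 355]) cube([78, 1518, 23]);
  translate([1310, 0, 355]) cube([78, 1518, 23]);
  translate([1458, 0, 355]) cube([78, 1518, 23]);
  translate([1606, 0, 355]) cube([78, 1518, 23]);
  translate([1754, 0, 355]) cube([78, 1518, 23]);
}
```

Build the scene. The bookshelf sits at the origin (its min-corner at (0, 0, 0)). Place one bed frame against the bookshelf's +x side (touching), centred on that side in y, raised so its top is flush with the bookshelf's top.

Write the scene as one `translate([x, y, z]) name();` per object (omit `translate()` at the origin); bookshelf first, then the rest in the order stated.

bookshelf();
translate([1014, -587, 821]) bed_frame();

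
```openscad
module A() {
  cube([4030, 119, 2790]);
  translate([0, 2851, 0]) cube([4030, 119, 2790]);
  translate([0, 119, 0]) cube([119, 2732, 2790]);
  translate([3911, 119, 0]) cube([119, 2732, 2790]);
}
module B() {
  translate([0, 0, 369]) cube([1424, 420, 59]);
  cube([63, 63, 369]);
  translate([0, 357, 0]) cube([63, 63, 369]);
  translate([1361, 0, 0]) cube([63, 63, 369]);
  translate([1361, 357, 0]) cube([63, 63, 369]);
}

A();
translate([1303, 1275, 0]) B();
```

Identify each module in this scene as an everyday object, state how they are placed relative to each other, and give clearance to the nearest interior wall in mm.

A is a house frame. B is a bench. The bench sits inside the house frame, centred. The clearance to the nearest interior wall is 1156 mm.

Clearances: x = 1184, y = 1156; minimum 1156 mm.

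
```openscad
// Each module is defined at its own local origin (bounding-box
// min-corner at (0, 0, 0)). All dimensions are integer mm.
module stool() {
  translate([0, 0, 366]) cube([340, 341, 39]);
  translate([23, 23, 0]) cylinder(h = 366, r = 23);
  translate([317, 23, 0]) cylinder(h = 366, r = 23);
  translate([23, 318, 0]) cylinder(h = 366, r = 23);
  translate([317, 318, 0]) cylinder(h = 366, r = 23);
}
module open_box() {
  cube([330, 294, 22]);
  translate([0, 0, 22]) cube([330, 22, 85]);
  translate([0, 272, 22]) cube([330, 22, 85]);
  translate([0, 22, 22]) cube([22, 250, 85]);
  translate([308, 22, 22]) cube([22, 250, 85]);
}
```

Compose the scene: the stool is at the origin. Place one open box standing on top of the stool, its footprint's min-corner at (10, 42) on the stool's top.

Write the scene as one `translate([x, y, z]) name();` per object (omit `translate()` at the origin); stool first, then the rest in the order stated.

stool();
translate([10, 42, 405]) open_box();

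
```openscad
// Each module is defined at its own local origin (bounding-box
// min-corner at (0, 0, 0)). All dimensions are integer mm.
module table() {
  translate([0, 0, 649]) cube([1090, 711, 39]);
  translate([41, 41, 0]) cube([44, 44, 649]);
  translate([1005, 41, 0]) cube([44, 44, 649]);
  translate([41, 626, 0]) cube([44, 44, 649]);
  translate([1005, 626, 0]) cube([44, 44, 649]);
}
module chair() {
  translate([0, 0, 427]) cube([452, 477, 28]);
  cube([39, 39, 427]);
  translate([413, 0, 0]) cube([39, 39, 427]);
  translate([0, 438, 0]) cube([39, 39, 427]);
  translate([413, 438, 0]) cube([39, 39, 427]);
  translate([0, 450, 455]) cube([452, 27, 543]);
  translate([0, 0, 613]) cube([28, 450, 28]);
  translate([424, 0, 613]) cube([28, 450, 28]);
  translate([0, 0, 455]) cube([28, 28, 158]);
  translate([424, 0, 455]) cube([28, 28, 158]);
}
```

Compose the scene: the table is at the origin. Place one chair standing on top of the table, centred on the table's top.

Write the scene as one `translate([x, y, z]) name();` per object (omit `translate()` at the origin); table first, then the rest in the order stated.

table();
translate([319, 117, 688]) chair();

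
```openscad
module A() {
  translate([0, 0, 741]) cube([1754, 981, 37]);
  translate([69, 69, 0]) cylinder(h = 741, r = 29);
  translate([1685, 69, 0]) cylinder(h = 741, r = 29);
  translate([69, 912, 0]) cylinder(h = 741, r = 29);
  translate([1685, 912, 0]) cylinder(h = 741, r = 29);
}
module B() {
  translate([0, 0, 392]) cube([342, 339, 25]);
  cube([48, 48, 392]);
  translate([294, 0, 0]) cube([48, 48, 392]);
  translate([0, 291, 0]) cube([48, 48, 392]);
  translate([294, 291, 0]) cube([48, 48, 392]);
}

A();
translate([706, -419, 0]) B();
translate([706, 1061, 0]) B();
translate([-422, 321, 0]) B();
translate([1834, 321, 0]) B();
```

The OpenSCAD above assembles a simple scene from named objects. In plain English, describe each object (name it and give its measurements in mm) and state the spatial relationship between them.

A is a table with a 1754×981 mm rectangular top, 37 mm thick, top surface at z = 778 mm, supported by four round legs of 58 mm diameter, each leg's bounding box inset 40 mm from the nearest pair of top edges, running from the floor.

B is a four-legged stool. The seat is a 342×339×25 mm slab whose top surface is at z = 417 mm; four square legs, each 48×48 mm in cross-section, run from the floor (z = 0) to the underside of the seat, each flush with a corner of the seat.

Four stools sit around the table at the −y, +y, −x, +x sides.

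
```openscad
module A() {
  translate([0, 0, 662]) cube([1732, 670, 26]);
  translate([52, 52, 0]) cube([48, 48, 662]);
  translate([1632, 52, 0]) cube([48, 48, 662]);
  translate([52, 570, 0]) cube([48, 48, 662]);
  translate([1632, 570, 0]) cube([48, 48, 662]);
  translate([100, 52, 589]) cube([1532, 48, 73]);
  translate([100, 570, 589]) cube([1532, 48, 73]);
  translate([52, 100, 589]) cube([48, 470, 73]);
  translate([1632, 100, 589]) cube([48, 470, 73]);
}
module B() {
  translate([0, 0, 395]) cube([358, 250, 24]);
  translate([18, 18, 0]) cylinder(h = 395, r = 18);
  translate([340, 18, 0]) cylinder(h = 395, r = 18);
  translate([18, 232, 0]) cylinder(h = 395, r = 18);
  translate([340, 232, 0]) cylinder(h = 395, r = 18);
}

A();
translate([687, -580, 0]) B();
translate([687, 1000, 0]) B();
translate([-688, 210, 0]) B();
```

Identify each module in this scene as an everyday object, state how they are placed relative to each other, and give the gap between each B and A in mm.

Each stool's nearest face is 330 mm from the table's bounding box.

A is a table. B is a stool. Three stools sit around the table at the −y, +y, −x sides. The gap between each stool and the table is 330 mm.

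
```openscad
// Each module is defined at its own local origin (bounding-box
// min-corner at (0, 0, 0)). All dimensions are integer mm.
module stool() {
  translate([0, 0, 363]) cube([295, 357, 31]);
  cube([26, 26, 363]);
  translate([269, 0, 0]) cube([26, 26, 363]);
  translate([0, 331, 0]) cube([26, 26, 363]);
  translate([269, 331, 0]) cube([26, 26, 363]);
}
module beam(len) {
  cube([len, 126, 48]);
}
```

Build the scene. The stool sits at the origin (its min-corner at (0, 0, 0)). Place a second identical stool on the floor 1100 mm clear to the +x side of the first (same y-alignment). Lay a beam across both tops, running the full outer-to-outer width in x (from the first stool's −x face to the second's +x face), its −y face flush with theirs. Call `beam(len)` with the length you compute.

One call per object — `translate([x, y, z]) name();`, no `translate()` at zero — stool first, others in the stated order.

stool();
translate([1395, 0, 0]) stool();
translate([0, 0, 394]) beam(1690);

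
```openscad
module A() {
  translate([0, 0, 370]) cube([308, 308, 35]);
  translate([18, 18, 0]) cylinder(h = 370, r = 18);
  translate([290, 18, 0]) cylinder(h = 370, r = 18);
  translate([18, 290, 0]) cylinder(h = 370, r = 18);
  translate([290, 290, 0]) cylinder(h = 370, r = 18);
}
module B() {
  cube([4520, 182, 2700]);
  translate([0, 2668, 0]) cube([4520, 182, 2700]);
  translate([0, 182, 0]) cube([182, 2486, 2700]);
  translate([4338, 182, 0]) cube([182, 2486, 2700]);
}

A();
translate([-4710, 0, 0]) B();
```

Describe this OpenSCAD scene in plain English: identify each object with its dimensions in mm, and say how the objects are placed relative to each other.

A is a four-legged stool. The seat is 308×308 mm, 35 mm thick, top at z = 405 mm. It stands on four round legs, each 36 mm in diameter, from z = 0 to the seat underside, each leg's axis is inset half a diameter from the nearest pair of seat edges (so the leg's bounding box is flush with the corner).

B is a box-shaped house frame (walls only): outside footprint 4520×2850 mm, wall height 2700 mm, wall thickness 182 mm. The two y-facing walls run the full x-width; the two x-facing walls fit between the inner faces of the y-facing walls.

The house frame is on the floor beside the stool on its −x side.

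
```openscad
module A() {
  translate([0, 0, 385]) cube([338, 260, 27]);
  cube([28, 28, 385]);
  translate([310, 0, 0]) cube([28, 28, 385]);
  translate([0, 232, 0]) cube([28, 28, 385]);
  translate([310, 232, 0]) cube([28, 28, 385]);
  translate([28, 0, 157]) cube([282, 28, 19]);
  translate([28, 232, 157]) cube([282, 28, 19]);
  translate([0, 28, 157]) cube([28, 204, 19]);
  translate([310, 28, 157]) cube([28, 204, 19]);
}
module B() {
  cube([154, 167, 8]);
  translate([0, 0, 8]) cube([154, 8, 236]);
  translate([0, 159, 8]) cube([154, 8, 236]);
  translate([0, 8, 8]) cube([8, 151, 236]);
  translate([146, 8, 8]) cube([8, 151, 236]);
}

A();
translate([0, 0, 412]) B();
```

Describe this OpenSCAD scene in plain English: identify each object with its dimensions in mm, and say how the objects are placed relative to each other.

A is a simple wooden stool: a rectangular seat 338 mm (x) by 260 mm (y), 27 mm thick, top face at z = 412 mm, on four square legs, each 28×28 mm in cross-section. The legs rest on z = 0, each flush with a corner of the seat. Four stretchers, 28 mm wide and 19 mm tall, connect adjacent legs with their undersides at z = 157 mm, each running between the inner faces of the legs it joins and aligned with the legs' outer faces on the other axis.

B is an open storage box with external size 154×167×244 mm and wall thickness 8 mm (the base is also 8 mm thick). The base covers the whole footprint; the four walls stand on the base, with the y-facing walls full-width and the x-facing walls fitting between their inner faces.

The open box is on top of the stool.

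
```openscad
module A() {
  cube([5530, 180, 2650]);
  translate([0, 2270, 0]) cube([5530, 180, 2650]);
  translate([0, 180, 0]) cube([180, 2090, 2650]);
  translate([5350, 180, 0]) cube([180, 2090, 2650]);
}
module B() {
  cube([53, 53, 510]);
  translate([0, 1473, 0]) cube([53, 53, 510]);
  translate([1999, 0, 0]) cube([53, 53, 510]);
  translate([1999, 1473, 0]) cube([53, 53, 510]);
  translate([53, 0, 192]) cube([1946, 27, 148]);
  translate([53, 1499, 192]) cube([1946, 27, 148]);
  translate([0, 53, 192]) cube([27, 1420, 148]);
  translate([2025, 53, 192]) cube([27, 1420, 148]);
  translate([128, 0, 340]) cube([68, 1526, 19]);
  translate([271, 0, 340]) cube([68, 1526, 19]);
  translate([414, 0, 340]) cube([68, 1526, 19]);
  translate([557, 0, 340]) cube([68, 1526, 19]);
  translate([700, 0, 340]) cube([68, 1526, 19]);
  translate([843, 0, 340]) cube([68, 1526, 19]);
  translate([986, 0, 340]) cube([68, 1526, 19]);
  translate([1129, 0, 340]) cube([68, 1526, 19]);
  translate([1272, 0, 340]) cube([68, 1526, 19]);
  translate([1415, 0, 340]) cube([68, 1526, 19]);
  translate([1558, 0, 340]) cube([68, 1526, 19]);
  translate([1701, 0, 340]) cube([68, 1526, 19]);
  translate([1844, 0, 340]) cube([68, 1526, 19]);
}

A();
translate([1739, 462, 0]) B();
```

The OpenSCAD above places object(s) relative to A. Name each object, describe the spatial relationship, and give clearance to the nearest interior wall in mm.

A is a house frame. B is a bed frame. The bed frame sits inside the house frame, centred. The clearance to the nearest interior wall is 282 mm.

Clearances: x = 1559, y = 282; minimum 282 mm.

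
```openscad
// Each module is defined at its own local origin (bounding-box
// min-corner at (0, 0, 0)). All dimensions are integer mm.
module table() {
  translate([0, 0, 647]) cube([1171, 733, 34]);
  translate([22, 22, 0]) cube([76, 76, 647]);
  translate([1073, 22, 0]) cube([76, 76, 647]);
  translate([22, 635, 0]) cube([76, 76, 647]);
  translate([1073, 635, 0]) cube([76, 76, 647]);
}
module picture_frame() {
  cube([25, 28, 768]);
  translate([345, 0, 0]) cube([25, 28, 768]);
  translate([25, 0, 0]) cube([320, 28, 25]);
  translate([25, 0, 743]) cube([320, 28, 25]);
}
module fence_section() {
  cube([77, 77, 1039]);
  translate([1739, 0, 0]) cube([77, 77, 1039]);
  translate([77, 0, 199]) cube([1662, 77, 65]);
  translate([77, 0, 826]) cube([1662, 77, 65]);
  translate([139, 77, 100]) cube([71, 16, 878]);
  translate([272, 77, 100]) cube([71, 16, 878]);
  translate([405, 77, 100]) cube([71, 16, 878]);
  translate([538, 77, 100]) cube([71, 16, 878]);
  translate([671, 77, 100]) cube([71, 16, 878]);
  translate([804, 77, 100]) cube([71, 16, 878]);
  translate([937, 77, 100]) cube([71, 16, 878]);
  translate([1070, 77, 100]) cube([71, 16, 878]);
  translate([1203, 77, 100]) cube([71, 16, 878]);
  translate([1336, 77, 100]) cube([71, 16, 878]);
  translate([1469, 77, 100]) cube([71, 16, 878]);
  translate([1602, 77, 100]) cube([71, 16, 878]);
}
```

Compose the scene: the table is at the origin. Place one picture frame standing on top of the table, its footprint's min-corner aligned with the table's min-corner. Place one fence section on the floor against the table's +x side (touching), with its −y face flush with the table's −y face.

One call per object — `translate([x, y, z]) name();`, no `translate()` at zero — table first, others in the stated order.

table();
translate([0, 0, 681]) picture_frame();
translate([1171, 0, 0]) fence_section();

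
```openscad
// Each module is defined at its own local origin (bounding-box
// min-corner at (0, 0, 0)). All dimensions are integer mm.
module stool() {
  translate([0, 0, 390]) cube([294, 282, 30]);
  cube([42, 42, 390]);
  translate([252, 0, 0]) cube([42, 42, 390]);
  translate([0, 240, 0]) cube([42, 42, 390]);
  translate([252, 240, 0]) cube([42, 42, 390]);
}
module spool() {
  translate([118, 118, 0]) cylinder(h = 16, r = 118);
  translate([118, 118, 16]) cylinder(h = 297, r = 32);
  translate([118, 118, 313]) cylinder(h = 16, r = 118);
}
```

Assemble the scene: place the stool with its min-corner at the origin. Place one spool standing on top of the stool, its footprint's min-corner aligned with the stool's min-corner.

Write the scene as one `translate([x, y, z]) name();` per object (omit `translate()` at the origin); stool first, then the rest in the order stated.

stool();
translate([0, 0, 420]) spool();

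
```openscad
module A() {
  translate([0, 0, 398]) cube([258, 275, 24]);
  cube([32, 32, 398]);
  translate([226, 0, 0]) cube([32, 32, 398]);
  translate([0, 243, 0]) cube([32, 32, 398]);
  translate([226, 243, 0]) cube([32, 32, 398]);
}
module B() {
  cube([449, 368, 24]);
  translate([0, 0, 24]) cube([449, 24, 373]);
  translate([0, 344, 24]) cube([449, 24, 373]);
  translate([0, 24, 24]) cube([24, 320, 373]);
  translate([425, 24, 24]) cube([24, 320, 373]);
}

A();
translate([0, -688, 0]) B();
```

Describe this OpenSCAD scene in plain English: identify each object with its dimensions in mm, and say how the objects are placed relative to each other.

A is a four-legged stool. The seat is 258×275 mm, 24 mm thick, top at z = 422 mm. It stands on four square legs, each 32×32 mm in cross-section, from z = 0 to the seat underside, each flush with a corner of the seat.

B is an open-topped rectangular box: outside dimensions 449×368×397 mm, with a uniform wall and base thickness of 24 mm. The base is a full 449×368 slab on the floor; four walls sit on top of the base. The front and back walls (the −y and +y sides) span the full width; the two side walls fit between them.

The open box is on the floor beside the stool on its −y side.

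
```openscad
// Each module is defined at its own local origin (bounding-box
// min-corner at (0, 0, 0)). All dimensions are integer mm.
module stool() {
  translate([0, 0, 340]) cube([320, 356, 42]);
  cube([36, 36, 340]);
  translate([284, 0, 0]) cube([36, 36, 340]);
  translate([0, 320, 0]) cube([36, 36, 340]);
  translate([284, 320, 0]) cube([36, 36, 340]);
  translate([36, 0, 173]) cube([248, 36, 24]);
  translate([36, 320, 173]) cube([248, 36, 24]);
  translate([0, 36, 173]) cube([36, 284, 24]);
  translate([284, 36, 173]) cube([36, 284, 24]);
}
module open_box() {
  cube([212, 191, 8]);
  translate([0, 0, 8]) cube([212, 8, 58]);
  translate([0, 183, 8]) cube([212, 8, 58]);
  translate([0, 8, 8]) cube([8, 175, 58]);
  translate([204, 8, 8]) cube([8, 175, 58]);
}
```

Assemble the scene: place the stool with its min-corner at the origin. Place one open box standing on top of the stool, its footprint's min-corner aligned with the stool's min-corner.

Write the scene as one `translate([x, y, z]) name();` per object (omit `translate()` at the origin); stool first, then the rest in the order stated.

stool();
translate([0, 0, 382]) open_box();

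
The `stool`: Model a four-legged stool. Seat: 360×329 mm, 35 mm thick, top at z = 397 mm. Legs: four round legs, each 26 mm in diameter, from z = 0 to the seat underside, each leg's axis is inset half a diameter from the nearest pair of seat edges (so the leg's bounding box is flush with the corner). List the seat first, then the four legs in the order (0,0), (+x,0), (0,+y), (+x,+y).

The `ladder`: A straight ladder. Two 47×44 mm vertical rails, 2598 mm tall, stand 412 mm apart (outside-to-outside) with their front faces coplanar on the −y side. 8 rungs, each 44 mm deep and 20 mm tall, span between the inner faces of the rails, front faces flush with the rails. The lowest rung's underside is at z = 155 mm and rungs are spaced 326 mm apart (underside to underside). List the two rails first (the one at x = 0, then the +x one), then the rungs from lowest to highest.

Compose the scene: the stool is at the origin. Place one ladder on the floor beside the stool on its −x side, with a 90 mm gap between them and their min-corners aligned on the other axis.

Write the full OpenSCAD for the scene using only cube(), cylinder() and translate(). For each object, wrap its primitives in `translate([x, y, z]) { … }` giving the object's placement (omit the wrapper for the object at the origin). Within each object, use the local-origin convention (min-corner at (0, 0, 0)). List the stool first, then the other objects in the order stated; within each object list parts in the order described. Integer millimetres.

translate([0, 0, 362]) cube([360, 329, 35]);
translate([13, 13, 0]) cylinder(h = 362, r = 13);
translate([347, 13, 0]) cylinder(h = 362, r = 13);
translate([13, 316, 0]) cylinder(h = 362, r = 13);
translate([347, 316, 0]) cylinder(h = 362, r = 13);
translate([-502, 0, 0]) {
  cube([47, 44, 2598]);
  translate([365, 0, 0]) cube([47, 44, 2598]);
  translate([47, 0, 155]) cube([318, 44, 20]);
  translate([47, 0, 481]) cube([318, 44, 20]);
  translate([47, 0, 807]) cube([318, 44, 20]);
  translate([47, 0, 1133]) cube([318, 44, 20]);
  translate([47, 0, 1459]) cube([318, 44, 20]);
  translate([47, 0, 1785]) cube([318, 44, 20]);
  translate([47, 0, 2111]) cube([318, 44, 20]);
  translate([47, 0, 2437]) cube([318, 44, 20]);
}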